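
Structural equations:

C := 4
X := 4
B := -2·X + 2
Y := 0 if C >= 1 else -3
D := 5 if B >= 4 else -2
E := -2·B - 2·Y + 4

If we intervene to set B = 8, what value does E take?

-12

The intervention breaks the incoming arrows to B: B := -2·X + 2 no longer applies, and B = 8.
Y = 0 if C >= 1 else -3  [with C=4]  = 0
E = -2·B - 2·Y + 4  [with B=8, Y=0]  = -12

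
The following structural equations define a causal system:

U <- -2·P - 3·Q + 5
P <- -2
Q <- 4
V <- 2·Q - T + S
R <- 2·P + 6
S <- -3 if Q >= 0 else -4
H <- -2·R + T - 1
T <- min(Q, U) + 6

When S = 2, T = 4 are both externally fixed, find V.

The joint intervention fixes S = 2, T = 4, removing each variable's own equation.
V = 2·Q - T + S  [with Q=4, T=4, S=2]  = 6

6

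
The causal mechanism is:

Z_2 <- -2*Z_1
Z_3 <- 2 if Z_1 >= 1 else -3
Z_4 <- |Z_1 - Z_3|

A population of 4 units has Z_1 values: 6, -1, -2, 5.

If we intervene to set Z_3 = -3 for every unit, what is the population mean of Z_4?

5

Under do(Z_3=-3), Z_3's equation is replaced by Z_3=-3 for every unit. Per-unit Z_4: 9, 2, 1, 8. Mean = 5.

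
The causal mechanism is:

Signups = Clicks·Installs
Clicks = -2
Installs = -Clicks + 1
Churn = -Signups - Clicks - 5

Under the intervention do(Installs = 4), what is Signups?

-8

The intervention breaks the incoming arrows to Installs: Installs = -Clicks + 1 no longer applies, and Installs = 4.
Signups = Clicks·Installs  [with Clicks=-2, Installs=4]  = -8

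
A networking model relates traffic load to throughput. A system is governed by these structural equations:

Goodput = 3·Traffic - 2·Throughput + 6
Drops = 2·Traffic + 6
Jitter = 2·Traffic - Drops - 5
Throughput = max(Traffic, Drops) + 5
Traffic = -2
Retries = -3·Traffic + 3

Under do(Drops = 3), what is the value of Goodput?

-16

Under do(Drops=3), the mechanism Drops = 2·Traffic + 6 is discarded; Drops is fixed at 3.
Throughput = max(Traffic, Drops) + 5  [with Traffic=-2, Drops=3]  = 8
Goodput = 3·Traffic - 2·Throughput + 6  [with Traffic=-2, Throughput=8]  = -16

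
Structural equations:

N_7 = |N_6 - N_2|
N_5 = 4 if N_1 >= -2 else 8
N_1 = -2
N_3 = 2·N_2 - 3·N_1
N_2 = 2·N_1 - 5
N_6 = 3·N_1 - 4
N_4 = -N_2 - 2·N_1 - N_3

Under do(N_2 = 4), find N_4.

Under do(N_2=4), the mechanism N_2 = 2·N_1 - 5 is discarded; N_2 is fixed at 4.
N_3 = 2·N_2 - 3·N_1  [with N_2=4, N_1=-2]  = 14
N_4 = -N_2 - 2·N_1 - N_3  [with N_2=4, N_1=-2, N_3=14]  = -14

-14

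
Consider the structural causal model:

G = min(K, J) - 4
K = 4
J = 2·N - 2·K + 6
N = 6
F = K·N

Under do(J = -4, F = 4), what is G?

-8

Setting J = -4, F = 4 by intervention discards those variables' equations.
G = min(K, J) - 4  [with K=4, J=-4]  = -8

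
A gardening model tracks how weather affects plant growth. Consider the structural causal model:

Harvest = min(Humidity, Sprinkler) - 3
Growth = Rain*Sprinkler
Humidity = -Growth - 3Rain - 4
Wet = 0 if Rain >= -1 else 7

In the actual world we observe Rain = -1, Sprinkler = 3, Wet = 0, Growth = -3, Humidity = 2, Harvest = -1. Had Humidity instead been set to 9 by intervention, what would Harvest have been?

0

The intervention breaks the incoming arrows to Humidity: Humidity = -Growth - 3Rain - 4 no longer applies, and Humidity = 9.
Harvest = min(Humidity, Sprinkler) - 3  [with Humidity=9, Sprinkler=3]  = 0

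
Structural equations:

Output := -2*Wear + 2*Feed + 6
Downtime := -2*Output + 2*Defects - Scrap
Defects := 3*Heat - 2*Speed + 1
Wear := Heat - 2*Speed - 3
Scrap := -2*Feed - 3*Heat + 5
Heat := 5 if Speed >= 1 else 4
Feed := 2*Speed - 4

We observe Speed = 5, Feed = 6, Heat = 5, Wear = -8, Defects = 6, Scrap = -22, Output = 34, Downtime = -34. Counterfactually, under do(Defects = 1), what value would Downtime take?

-44

do(Defects=1) replaces the equation Defects := 3*Heat - 2*Speed + 1 with the constant Defects = 1.
Feed = 2*Speed - 4  [with Speed=5]  = 6
Heat = 5 if Speed >= 1 else 4  [with Speed=5]  = 5
Wear = Heat - 2*Speed - 3  [with Heat=5, Speed=5]  = -8
Scrap = -2*Feed - 3*Heat + 5  [with Feed=6, Heat=5]  = -22
Output = -2*Wear + 2*Feed + 6  [with Wear=-8, Feed=6]  = 34
Downtime = -2*Output + 2*Defects - Scrap  [with Output=34, Defects=1, Scrap=-22]  = -44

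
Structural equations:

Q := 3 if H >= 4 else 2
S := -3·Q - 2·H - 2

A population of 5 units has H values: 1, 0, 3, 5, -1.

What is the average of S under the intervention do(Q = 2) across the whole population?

Every unit gets Q=2 under the intervention. S values become -10, -8, -14, -18, -6; E[S|do(Q=2)] = -11.2.

-11.2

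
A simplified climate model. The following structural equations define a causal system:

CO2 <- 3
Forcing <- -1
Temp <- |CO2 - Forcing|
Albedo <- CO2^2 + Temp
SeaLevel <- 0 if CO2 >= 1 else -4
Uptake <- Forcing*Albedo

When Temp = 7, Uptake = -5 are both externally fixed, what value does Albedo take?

16

Setting Temp = 7, Uptake = -5 by intervention discards those variables' equations.
Albedo = CO2^2 + Temp  [with CO2=3, Temp=7]  = 16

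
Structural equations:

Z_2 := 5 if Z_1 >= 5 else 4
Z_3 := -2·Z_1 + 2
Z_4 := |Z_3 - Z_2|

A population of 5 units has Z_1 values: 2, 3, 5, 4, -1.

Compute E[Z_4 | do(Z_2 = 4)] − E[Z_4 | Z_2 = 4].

1.2

The intervention sets Z_2=4 in all 5 units regardless of Z_1. Recomputing Z_4 per unit gives 6, 8, 12, 10, 0; average 7.2.
Conditioning on Z_2=4 selects the 4 unit(s) with Z_1 ∈ {2, 3, 4, -1}. Their Z_4 values: 6, 8, 10, 0. Mean = 6.
Difference = 7.2 − 6 = 1.2.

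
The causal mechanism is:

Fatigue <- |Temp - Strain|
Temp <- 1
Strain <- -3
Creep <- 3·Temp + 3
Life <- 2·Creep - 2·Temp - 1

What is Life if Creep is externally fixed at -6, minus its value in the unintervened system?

do(Creep=-6) replaces the equation Creep <- 3·Temp + 3 with the constant Creep = -6.
Life = 2·Creep - 2·Temp - 1  [with Creep=-6, Temp=1]  = -15
Without intervention: Creep = 3·Temp + 3  [with Temp=1]  = 6; Life = 2·Creep - 2·Temp - 1  [with Creep=6, Temp=1]  = 9.
Change = -15 − 9 = -24.

-24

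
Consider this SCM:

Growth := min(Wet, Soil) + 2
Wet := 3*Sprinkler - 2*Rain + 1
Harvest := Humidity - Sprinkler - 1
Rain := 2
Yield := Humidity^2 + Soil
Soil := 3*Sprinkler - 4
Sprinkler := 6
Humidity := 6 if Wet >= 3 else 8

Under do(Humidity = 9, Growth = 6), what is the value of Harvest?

2

Under do(Humidity = 9, Growth = 6), each intervened variable's structural equation is replaced by its fixed value.
Harvest = Humidity - Sprinkler - 1  [with Humidity=9, Sprinkler=6]  = 2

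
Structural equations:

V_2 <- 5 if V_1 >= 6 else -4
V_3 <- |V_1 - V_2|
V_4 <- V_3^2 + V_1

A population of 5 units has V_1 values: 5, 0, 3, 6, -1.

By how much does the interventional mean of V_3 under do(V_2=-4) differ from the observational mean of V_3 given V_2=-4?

Every unit gets V_2=-4 under the intervention. V_3 values become 9, 4, 7, 10, 3; E[V_3|do(V_2=-4)] = 6.6.
Conditioning on V_2=-4 selects the 4 unit(s) with V_1 ∈ {5, 0, 3, -1}. Their V_3 values: 9, 4, 7, 3. Mean = 5.75.
Difference = 6.6 − 5.75 = 0.85.

0.85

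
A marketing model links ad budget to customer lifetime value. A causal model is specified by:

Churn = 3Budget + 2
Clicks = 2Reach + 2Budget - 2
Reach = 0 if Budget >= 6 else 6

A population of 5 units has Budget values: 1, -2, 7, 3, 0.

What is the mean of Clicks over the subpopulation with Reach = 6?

11

Conditioning on Reach=6 selects the 4 unit(s) with Budget ∈ {1, -2, 3, 0}. Their Clicks values: 12, 6, 16, 10. Mean = 11.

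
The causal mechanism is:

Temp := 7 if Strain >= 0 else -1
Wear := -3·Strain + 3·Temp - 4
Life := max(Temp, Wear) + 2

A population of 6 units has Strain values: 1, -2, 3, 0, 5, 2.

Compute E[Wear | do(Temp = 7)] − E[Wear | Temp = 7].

2.1

Every unit gets Temp=7 under the intervention. Wear values become 14, 23, 8, 17, 2, 11; E[Wear|do(Temp=7)] = 12.5.
Conditioning on Temp=7 selects the 5 unit(s) with Strain ∈ {1, 3, 0, 5, 2}. Their Wear values: 14, 8, 17, 2, 11. Mean = 10.4.
Difference = 12.5 − 10.4 = 2.1.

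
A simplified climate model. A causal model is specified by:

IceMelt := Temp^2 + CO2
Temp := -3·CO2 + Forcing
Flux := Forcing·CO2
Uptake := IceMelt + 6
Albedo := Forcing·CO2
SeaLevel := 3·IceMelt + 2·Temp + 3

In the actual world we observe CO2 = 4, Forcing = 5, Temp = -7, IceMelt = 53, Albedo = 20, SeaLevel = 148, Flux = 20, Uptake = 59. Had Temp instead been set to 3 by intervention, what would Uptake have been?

19

The intervention breaks the incoming arrows to Temp: Temp := -3·CO2 + Forcing no longer applies, and Temp = 3.
IceMelt = Temp^2 + CO2  [with Temp=3, CO2=4]  = 13
Uptake = IceMelt + 6  [with IceMelt=13]  = 19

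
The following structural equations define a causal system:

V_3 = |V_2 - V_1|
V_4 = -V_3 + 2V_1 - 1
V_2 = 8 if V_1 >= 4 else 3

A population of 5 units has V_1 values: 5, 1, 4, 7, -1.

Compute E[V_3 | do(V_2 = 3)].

2.6

do(V_2=3) breaks V_2's dependence on V_1. With V_2=3 fixed, V_3 across the units is 2, 2, 1, 4, 4, mean 2.6.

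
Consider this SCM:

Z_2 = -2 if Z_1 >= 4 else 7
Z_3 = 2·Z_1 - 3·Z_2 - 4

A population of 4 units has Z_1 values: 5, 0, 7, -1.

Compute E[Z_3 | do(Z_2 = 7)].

Every unit gets Z_2=7 under the intervention. Z_3 values become -15, -25, -11, -27; E[Z_3|do(Z_2=7)] = -19.5.

-19.5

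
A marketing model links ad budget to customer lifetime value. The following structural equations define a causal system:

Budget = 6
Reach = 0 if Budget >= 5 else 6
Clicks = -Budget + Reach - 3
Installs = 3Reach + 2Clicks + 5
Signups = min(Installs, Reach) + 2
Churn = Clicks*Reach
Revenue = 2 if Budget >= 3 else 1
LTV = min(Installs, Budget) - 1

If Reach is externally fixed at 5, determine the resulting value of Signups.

7

do(Reach=5) replaces the equation Reach = 0 if Budget >= 5 else 6 with the constant Reach = 5.
Clicks = -Budget + Reach - 3  [with Budget=6, Reach=5]  = -4
Installs = 3Reach + 2Clicks + 5  [with Reach=5, Clicks=-4]  = 12
Signups = min(Installs, Reach) + 2  [with Installs=12, Reach=5]  = 7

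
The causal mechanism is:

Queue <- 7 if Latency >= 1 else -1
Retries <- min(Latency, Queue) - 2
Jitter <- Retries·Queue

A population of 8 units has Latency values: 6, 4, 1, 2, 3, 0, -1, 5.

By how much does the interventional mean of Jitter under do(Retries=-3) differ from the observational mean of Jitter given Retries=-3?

Under do(Retries=-3), Retries's equation is replaced by Retries=-3 for every unit. Per-unit Jitter: -21, -21, -21, -21, -21, 3, 3, -21. Mean = -15.
Conditioning on Retries=-3 selects the 2 unit(s) with Latency ∈ {0, -1}. Their Jitter values: 3, 3. Mean = 3.
Difference = -15 − 3 = -18.

-18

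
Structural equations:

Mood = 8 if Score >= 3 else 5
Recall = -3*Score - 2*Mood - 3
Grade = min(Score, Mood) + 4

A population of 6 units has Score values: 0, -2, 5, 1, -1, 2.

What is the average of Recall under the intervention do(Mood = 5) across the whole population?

-15.5

do(Mood=5) breaks Mood's dependence on Score. With Mood=5 fixed, Recall across the units is -13, -7, -28, -16, -10, -19, mean -15.5.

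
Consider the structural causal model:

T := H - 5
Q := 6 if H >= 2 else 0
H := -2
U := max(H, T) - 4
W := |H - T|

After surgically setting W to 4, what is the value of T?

-7

Under do(W=4), the mechanism W := |H - T| is discarded; W is fixed at 4.
No directed path runs from W to T, so T keeps its natural value.
T = H - 5  [with H=-2]  = -7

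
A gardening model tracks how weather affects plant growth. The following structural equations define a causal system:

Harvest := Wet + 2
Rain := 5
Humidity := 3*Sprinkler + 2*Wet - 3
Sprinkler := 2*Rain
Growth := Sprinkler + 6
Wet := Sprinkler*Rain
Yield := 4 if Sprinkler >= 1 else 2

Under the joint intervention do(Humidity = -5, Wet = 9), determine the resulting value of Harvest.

11

The joint intervention fixes Humidity = -5, Wet = 9, removing each variable's own equation.
Harvest = Wet + 2  [with Wet=9]  = 11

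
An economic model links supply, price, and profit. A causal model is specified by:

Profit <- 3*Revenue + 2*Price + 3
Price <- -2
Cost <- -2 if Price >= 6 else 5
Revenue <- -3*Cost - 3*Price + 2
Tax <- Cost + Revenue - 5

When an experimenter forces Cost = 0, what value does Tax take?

3

Under do(Cost=0), the mechanism Cost <- -2 if Price >= 6 else 5 is discarded; Cost is fixed at 0.
Revenue = -3*Cost - 3*Price + 2  [with Cost=0, Price=-2]  = 8
Tax = Cost + Revenue - 5  [with Cost=0, Revenue=8]  = 3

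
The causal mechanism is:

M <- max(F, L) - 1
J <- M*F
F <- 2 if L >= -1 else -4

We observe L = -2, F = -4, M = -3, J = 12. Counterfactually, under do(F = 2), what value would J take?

Under do(F=2), the mechanism F <- 2 if L >= -1 else -4 is discarded; F is fixed at 2.
M = max(F, L) - 1  [with F=2, L=-2]  = 1
J = M*F  [with M=1, F=2]  = 2

2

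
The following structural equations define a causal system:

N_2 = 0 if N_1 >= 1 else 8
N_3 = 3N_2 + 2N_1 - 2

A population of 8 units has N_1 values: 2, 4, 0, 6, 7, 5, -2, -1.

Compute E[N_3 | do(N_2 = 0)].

3.25

Every unit gets N_2=0 under the intervention. N_3 values become 2, 6, -2, 10, 12, 8, -6, -4; E[N_3|do(N_2=0)] = 3.25.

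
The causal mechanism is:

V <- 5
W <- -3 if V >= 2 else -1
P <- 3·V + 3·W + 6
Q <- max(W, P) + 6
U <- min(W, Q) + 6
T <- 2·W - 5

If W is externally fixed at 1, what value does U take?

do(W=1) replaces the equation W <- -3 if V >= 2 else -1 with the constant W = 1.
P = 3·V + 3·W + 6  [with V=5, W=1]  = 24
Q = max(W, P) + 6  [with W=1, P=24]  = 30
U = min(W, Q) + 6  [with W=1, Q=30]  = 7

7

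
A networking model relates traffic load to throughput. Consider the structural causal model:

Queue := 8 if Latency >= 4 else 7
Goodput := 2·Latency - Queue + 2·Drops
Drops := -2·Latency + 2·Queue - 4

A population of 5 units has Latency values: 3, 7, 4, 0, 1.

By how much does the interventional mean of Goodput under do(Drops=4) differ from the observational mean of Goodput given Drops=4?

The intervention sets Drops=4 in all 5 units regardless of Latency. Recomputing Goodput per unit gives 7, 14, 8, 1, 3; average 6.6.
Observing Drops=4 restricts to units where Drops's equation naturally yields 4: Latency ∈ {3, 4}. In that subpopulation Goodput = 7, 8, mean 7.5.
Difference = 6.6 − 7.5 = -0.9.

-0.9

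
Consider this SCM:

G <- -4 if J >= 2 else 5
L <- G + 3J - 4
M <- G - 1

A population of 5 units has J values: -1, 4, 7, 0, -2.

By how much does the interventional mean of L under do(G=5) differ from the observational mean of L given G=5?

7.8

Every unit gets G=5 under the intervention. L values become -2, 13, 22, 1, -5; E[L|do(G=5)] = 5.8.
Conditioning on G=5 selects the 3 unit(s) with J ∈ {-1, 0, -2}. Their L values: -2, 1, -5. Mean = -2.
Difference = 5.8 − (-2) = 7.8.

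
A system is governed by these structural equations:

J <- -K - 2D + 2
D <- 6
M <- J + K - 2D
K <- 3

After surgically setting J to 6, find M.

The intervention breaks the incoming arrows to J: J <- -K - 2D + 2 no longer applies, and J = 6.
M = J + K - 2D  [with J=6, K=3, D=6]  = -3

-3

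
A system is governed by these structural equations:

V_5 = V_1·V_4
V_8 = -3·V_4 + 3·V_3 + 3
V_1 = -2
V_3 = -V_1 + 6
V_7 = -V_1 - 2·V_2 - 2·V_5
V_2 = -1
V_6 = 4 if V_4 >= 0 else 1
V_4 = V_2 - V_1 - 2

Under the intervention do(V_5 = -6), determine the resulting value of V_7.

16

Under do(V_5=-6), the mechanism V_5 = V_1·V_4 is discarded; V_5 is fixed at -6.
V_7 = -V_1 - 2·V_2 - 2·V_5  [with V_1=-2, V_2=-1, V_5=-6]  = 16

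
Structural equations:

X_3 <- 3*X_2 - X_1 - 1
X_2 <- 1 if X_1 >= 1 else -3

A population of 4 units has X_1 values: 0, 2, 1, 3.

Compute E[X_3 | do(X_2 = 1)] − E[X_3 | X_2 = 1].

do(X_2=1) breaks X_2's dependence on X_1. With X_2=1 fixed, X_3 across the units is 2, 0, 1, -1, mean 0.5.
Conditioning on X_2=1 selects the 3 unit(s) with X_1 ∈ {2, 1, 3}. Their X_3 values: 0, 1, -1. Mean = 0.
Difference = 0.5 − 0 = 0.5.

0.5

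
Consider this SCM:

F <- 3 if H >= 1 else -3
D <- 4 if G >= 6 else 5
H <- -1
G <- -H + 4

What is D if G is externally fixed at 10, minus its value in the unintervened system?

-1

The intervention breaks the incoming arrows to G: G <- -H + 4 no longer applies, and G = 10.
D = 4 if G >= 6 else 5  [with G=10]  = 4
Without intervention: G = -H + 4  [with H=-1]  = 5; D = 4 if G >= 6 else 5  [with G=5]  = 5.
Change = 4 − 5 = -1.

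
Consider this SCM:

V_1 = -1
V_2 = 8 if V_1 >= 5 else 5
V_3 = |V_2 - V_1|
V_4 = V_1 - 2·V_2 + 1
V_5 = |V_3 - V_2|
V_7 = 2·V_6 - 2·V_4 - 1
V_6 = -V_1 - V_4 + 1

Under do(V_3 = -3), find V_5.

do(V_3=-3) replaces the equation V_3 = |V_2 - V_1| with the constant V_3 = -3.
V_2 = 8 if V_1 >= 5 else 5  [with V_1=-1]  = 5
V_5 = |V_3 - V_2|  [with V_3=-3, V_2=5]  = 8

8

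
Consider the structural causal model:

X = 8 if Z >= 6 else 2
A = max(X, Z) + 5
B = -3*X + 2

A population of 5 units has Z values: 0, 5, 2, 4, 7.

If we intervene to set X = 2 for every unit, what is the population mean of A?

9

Under do(X=2), X's equation is replaced by X=2 for every unit. Per-unit A: 7, 10, 7, 9, 12. Mean = 9.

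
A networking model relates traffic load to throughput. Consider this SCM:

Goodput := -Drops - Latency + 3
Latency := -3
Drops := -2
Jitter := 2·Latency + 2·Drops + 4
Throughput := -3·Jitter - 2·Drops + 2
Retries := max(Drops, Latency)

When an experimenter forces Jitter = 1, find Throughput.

3

Intervening sets Jitter = 1 and removes its equation (Jitter := 2·Latency + 2·Drops + 4).
Throughput = -3·Jitter - 2·Drops + 2  [with Jitter=1, Drops=-2]  = 3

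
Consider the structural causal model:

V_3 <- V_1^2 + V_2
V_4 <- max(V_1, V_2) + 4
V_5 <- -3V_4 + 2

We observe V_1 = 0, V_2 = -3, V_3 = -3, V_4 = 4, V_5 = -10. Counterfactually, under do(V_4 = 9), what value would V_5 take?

Intervening sets V_4 = 9 and removes its equation (V_4 <- max(V_1, V_2) + 4).
V_5 = -3V_4 + 2  [with V_4=9]  = -25

-25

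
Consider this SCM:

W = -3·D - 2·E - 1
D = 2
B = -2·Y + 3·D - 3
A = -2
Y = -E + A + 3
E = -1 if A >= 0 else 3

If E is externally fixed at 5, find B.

11

The intervention breaks the incoming arrows to E: E = -1 if A >= 0 else 3 no longer applies, and E = 5.
Y = -E + A + 3  [with E=5, A=-2]  = -4
B = -2·Y + 3·D - 3  [with Y=-4, D=2]  = 11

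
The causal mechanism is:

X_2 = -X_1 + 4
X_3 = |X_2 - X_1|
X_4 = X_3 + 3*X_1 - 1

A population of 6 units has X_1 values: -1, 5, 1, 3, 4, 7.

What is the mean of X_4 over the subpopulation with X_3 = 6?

Observing X_3=6 restricts to units where X_3's equation naturally yields 6: X_1 ∈ {-1, 5}. In that subpopulation X_4 = 2, 20, mean 11.

11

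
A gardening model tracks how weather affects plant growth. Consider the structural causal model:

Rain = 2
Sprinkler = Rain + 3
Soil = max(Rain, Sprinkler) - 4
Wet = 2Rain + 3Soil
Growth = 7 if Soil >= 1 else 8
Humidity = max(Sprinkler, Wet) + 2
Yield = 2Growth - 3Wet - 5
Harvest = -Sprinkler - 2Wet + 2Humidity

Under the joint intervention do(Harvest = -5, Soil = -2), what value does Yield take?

Under do(Harvest = -5, Soil = -2), each intervened variable's structural equation is replaced by its fixed value.
Wet = 2Rain + 3Soil  [with Rain=2, Soil=-2]  = -2
Growth = 7 if Soil >= 1 else 8  [with Soil=-2]  = 8
Yield = 2Growth - 3Wet - 5  [with Growth=8, Wet=-2]  = 17

17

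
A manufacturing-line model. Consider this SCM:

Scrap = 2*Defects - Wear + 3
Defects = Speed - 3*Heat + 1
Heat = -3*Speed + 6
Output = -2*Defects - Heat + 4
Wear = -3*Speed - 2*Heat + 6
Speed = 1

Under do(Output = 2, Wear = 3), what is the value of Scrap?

-14

Under do(Output = 2, Wear = 3), each intervened variable's structural equation is replaced by its fixed value.
Heat = -3*Speed + 6  [with Speed=1]  = 3
Defects = Speed - 3*Heat + 1  [with Speed=1, Heat=3]  = -7
Scrap = 2*Defects - Wear + 3  [with Defects=-7, Wear=3]  = -14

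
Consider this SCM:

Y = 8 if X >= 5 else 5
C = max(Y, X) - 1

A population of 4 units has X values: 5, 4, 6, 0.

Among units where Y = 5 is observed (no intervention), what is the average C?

4

Observing Y=5 restricts to units where Y's equation naturally yields 5: X ∈ {4, 0}. In that subpopulation C = 4, 4, mean 4.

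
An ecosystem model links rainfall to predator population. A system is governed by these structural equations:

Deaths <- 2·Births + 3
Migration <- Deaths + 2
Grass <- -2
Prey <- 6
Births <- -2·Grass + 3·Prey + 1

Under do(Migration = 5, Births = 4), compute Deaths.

Under do(Migration = 5, Births = 4), each intervened variable's structural equation is replaced by its fixed value.
Deaths = 2·Births + 3  [with Births=4]  = 11

11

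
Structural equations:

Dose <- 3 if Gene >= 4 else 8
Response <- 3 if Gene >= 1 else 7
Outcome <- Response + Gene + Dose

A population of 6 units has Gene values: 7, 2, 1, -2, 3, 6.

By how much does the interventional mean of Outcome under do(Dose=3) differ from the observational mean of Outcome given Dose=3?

-3

The intervention sets Dose=3 in all 6 units regardless of Gene. Recomputing Outcome per unit gives 13, 8, 7, 8, 9, 12; average 9.5.
Observing Dose=3 restricts to units where Dose's equation naturally yields 3: Gene ∈ {7, 6}. In that subpopulation Outcome = 13, 12, mean 12.5.
Difference = 9.5 − 12.5 = -3.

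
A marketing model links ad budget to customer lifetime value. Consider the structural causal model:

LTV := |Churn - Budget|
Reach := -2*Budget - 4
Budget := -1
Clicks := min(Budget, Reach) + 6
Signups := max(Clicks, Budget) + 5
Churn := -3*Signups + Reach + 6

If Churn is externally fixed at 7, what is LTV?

The intervention breaks the incoming arrows to Churn: Churn := -3*Signups + Reach + 6 no longer applies, and Churn = 7.
LTV = |Churn - Budget|  [with Churn=7, Budget=-1]  = 8

8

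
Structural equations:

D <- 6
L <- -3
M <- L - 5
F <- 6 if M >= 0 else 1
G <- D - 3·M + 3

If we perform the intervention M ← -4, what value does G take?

do(M=-4) replaces the equation M <- L - 5 with the constant M = -4.
G = D - 3·M + 3  [with D=6, M=-4]  = 21

21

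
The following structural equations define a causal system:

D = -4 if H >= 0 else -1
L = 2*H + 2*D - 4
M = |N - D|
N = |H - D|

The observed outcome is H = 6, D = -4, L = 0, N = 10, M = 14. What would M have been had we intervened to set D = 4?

2

do(D=4) replaces the equation D = -4 if H >= 0 else -1 with the constant D = 4.
N = |H - D|  [with H=6, D=4]  = 2
M = |N - D|  [with N=2, D=4]  = 2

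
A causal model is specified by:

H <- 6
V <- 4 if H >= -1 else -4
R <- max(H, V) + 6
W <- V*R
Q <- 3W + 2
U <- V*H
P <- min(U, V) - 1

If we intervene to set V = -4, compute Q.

do(V=-4) replaces the equation V <- 4 if H >= -1 else -4 with the constant V = -4.
R = max(H, V) + 6  [with H=6, V=-4]  = 12
W = V*R  [with V=-4, R=12]  = -48
Q = 3W + 2  [with W=-48]  = -142

-142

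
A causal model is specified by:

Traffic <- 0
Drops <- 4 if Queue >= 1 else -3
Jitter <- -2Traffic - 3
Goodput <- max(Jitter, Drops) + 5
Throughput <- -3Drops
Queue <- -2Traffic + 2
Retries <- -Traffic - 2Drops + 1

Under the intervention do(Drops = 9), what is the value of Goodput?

14

The intervention breaks the incoming arrows to Drops: Drops <- 4 if Queue >= 1 else -3 no longer applies, and Drops = 9.
Jitter = -2Traffic - 3  [with Traffic=0]  = -3
Goodput = max(Jitter, Drops) + 5  [with Jitter=-3, Drops=9]  = 14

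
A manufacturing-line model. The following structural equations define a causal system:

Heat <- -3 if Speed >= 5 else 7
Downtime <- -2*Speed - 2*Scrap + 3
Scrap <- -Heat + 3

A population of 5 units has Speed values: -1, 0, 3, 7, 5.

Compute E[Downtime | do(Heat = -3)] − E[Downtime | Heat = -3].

6.4

The intervention sets Heat=-3 in all 5 units regardless of Speed. Recomputing Downtime per unit gives -7, -9, -15, -23, -19; average -14.6.
Conditioning on Heat=-3 selects the 2 unit(s) with Speed ∈ {7, 5}. Their Downtime values: -23, -19. Mean = -21.
Difference = -14.6 − (-21) = 6.4.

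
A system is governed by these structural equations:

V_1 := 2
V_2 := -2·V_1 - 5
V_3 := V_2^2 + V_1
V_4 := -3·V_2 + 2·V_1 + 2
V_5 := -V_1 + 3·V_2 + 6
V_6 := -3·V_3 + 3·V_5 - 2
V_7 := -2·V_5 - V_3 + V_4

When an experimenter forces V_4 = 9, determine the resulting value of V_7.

The intervention breaks the incoming arrows to V_4: V_4 := -3·V_2 + 2·V_1 + 2 no longer applies, and V_4 = 9.
V_2 = -2·V_1 - 5  [with V_1=2]  = -9
V_3 = V_2^2 + V_1  [with V_2=-9, V_1=2]  = 83
V_5 = -V_1 + 3·V_2 + 6  [with V_1=2, V_2=-9]  = -23
V_7 = -2·V_5 - V_3 + V_4  [with V_5=-23, V_3=83, V_4=9]  = -28

-28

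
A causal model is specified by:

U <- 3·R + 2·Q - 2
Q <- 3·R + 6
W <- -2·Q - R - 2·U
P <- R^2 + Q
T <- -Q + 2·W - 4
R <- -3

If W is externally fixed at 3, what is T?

5

Intervening sets W = 3 and removes its equation (W <- -2·Q - R - 2·U).
Q = 3·R + 6  [with R=-3]  = -3
T = -Q + 2·W - 4  [with Q=-3, W=3]  = 5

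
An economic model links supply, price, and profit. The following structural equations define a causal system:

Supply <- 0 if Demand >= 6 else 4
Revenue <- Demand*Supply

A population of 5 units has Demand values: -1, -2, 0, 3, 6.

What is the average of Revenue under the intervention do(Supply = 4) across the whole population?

4.8

do(Supply=4) breaks Supply's dependence on Demand. With Supply=4 fixed, Revenue across the units is -4, -8, 0, 12, 24, mean 4.8.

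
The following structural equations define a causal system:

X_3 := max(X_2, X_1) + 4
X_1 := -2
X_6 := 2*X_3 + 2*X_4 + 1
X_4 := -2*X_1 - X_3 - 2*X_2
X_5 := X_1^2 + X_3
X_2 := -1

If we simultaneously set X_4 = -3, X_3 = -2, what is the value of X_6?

-9

The joint intervention fixes X_4 = -3, X_3 = -2, removing each variable's own equation.
X_6 = 2*X_3 + 2*X_4 + 1  [with X_3=-2, X_4=-3]  = -9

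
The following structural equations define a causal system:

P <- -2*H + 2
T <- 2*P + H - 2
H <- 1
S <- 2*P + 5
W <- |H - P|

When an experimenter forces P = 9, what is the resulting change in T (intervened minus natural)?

18

Under do(P=9), the mechanism P <- -2*H + 2 is discarded; P is fixed at 9.
T = 2*P + H - 2  [with P=9, H=1]  = 17
Without intervention: P = -2*H + 2  [with H=1]  = 0; T = 2*P + H - 2  [with P=0, H=1]  = -1.
Change = 17 − (-1) = 18.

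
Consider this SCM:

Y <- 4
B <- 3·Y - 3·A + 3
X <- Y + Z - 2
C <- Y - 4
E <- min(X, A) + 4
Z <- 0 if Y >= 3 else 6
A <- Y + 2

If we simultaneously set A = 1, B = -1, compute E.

5

The joint intervention fixes A = 1, B = -1, removing each variable's own equation.
Z = 0 if Y >= 3 else 6  [with Y=4]  = 0
X = Y + Z - 2  [with Y=4, Z=0]  = 2
E = min(X, A) + 4  [with X=2, A=1]  = 5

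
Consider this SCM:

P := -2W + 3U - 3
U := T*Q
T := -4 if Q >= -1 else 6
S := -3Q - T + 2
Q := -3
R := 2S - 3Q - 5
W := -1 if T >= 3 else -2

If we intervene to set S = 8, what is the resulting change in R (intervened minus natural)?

6

do(S=8) replaces the equation S := -3Q - T + 2 with the constant S = 8.
R = 2S - 3Q - 5  [with S=8, Q=-3]  = 20
Without intervention: T = -4 if Q >= -1 else 6  [with Q=-3]  = 6; S = -3Q - T + 2  [with Q=-3, T=6]  = 5; R = 2S - 3Q - 5  [with S=5, Q=-3]  = 14.
Change = 20 − 14 = 6.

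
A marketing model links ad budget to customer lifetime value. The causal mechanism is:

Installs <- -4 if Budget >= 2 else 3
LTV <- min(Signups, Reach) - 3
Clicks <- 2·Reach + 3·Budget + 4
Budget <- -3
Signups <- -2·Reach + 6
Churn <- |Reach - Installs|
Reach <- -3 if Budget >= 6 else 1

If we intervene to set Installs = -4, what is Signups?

4

Intervening sets Installs = -4 and removes its equation (Installs <- -4 if Budget >= 2 else 3).
No directed path runs from Installs to Signups, so Signups keeps its natural value.
Reach = -3 if Budget >= 6 else 1  [with Budget=-3]  = 1
Signups = -2·Reach + 6  [with Reach=1]  = 4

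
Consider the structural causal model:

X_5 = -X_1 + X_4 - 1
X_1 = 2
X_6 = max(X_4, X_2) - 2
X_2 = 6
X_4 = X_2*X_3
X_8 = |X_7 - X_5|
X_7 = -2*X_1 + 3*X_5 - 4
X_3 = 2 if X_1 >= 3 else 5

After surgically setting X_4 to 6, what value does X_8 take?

2

do(X_4=6) replaces the equation X_4 = X_2*X_3 with the constant X_4 = 6.
X_5 = -X_1 + X_4 - 1  [with X_1=2, X_4=6]  = 3
X_7 = -2*X_1 + 3*X_5 - 4  [with X_1=2, X_5=3]  = 1
X_8 = |X_7 - X_5|  [with X_7=1, X_5=3]  = 2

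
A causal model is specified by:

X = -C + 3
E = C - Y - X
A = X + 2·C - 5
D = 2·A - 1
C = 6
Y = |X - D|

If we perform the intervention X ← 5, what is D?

Under do(X=5), the mechanism X = -C + 3 is discarded; X is fixed at 5.
A = X + 2·C - 5  [with X=5, C=6]  = 12
D = 2·A - 1  [with A=12]  = 23

23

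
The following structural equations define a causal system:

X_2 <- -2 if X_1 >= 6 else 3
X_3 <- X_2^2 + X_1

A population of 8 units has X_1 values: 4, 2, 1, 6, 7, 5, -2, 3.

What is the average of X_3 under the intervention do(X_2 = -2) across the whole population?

7.25

The intervention sets X_2=-2 in all 8 units regardless of X_1. Recomputing X_3 per unit gives 8, 6, 5, 10, 11, 9, 2, 7; average 7.25.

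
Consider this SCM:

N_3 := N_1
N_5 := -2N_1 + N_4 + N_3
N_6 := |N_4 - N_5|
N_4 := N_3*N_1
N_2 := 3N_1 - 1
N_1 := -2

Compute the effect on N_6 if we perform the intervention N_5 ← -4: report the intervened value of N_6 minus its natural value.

6

The intervention breaks the incoming arrows to N_5: N_5 := -2N_1 + N_4 + N_3 no longer applies, and N_5 = -4.
N_3 = N_1  [with N_1=-2]  = -2
N_4 = N_3*N_1  [with N_3=-2, N_1=-2]  = 4
N_6 = |N_4 - N_5|  [with N_4=4, N_5=-4]  = 8
Without intervention: N_3 = N_1  [with N_1=-2]  = -2; N_4 = N_3*N_1  [with N_3=-2, N_1=-2]  = 4; N_5 = -2N_1 + N_4 + N_3  [with N_1=-2, N_4=4, N_3=-2]  = 6; N_6 = |N_4 - N_5|  [with N_4=4, N_5=6]  = 2.
Change = 8 − 2 = 6.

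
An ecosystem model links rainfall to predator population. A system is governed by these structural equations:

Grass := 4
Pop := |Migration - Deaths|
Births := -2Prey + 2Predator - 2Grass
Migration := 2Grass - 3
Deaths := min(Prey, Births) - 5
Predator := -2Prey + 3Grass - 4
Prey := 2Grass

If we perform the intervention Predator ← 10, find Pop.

14

The intervention breaks the incoming arrows to Predator: Predator := -2Prey + 3Grass - 4 no longer applies, and Predator = 10.
Prey = 2Grass  [with Grass=4]  = 8
Births = -2Prey + 2Predator - 2Grass  [with Prey=8, Predator=10, Grass=4]  = -4
Deaths = min(Prey, Births) - 5  [with Prey=8, Births=-4]  = -9
Migration = 2Grass - 3  [with Grass=4]  = 5
Pop = |Migration - Deaths|  [with Migration=5, Deaths=-9]  = 14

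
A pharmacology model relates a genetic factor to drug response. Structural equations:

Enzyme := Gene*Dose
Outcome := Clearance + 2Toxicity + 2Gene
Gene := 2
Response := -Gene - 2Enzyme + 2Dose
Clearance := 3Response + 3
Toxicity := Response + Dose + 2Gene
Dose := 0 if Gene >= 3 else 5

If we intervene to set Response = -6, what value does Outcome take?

The intervention breaks the incoming arrows to Response: Response := -Gene - 2Enzyme + 2Dose no longer applies, and Response = -6.
Dose = 0 if Gene >= 3 else 5  [with Gene=2]  = 5
Toxicity = Response + Dose + 2Gene  [with Response=-6, Dose=5, Gene=2]  = 3
Clearance = 3Response + 3  [with Response=-6]  = -15
Outcome = Clearance + 2Toxicity + 2Gene  [with Clearance=-15, Toxicity=3, Gene=2]  = -5

-5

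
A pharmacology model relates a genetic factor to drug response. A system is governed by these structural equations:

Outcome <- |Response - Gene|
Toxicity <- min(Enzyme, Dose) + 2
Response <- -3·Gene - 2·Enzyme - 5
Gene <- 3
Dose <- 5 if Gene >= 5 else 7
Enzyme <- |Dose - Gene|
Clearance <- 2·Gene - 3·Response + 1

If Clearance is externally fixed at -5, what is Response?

-22

do(Clearance=-5) replaces the equation Clearance <- 2·Gene - 3·Response + 1 with the constant Clearance = -5.
No directed path runs from Clearance to Response, so Response keeps its natural value.
Dose = 5 if Gene >= 5 else 7  [with Gene=3]  = 7
Enzyme = |Dose - Gene|  [with Dose=7, Gene=3]  = 4
Response = -3·Gene - 2·Enzyme - 5  [with Gene=3, Enzyme=4]  = -22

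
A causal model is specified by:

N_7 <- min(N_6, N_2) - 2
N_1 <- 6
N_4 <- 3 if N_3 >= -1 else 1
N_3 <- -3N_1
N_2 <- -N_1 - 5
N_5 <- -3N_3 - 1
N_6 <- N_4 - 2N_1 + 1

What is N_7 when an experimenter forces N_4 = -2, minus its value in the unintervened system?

The intervention breaks the incoming arrows to N_4: N_4 <- 3 if N_3 >= -1 else 1 no longer applies, and N_4 = -2.
N_2 = -N_1 - 5  [with N_1=6]  = -11
N_6 = N_4 - 2N_1 + 1  [with N_4=-2, N_1=6]  = -13
N_7 = min(N_6, N_2) - 2  [with N_6=-13, N_2=-11]  = -15
Without intervention: N_2 = -N_1 - 5  [with N_1=6]  = -11; N_3 = -3N_1  [with N_1=6]  = -18; N_4 = 3 if N_3 >= -1 else 1  [with N_3=-18]  = 1; N_6 = N_4 - 2N_1 + 1  [with N_4=1, N_1=6]  = -10; N_7 = min(N_6, N_2) - 2  [with N_6=-10, N_2=-11]  = -13.
Change = -15 − (-13) = -2.

-2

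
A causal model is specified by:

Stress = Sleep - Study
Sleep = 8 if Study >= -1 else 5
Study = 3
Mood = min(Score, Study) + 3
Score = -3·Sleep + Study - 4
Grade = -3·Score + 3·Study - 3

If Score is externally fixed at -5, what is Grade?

21

Under do(Score=-5), the mechanism Score = -3·Sleep + Study - 4 is discarded; Score is fixed at -5.
Grade = -3·Score + 3·Study - 3  [with Score=-5, Study=3]  = 21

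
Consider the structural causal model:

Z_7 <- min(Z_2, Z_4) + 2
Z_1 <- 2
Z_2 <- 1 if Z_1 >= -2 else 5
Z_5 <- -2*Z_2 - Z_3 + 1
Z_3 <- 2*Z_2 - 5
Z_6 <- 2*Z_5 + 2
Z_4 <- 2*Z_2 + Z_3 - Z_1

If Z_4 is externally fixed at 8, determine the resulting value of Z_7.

The intervention breaks the incoming arrows to Z_4: Z_4 <- 2*Z_2 + Z_3 - Z_1 no longer applies, and Z_4 = 8.
Z_2 = 1 if Z_1 >= -2 else 5  [with Z_1=2]  = 1
Z_7 = min(Z_2, Z_4) + 2  [with Z_2=1, Z_4=8]  = 3

3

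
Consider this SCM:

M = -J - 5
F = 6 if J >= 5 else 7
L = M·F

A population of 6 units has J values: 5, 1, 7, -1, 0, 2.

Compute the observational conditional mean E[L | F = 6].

-66

Observing F=6 restricts to units where F's equation naturally yields 6: J ∈ {5, 7}. In that subpopulation L = -60, -72, mean -66.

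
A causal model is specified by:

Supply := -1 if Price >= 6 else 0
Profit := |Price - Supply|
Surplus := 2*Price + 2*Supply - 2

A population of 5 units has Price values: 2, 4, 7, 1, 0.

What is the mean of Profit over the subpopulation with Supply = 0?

Conditioning on Supply=0 selects the 4 unit(s) with Price ∈ {2, 4, 1, 0}. Their Profit values: 2, 4, 1, 0. Mean = 1.75.

1.75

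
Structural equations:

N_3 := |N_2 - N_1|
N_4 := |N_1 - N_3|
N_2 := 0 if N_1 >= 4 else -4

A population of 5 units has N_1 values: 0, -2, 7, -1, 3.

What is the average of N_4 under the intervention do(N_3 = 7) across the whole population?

Every unit gets N_3=7 under the intervention. N_4 values become 7, 9, 0, 8, 4; E[N_4|do(N_3=7)] = 5.6.

5.6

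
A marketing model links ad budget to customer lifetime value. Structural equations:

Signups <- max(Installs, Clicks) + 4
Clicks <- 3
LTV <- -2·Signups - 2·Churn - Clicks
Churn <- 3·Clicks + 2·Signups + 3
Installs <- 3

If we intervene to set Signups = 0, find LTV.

do(Signups=0) replaces the equation Signups <- max(Installs, Clicks) + 4 with the constant Signups = 0.
Churn = 3·Clicks + 2·Signups + 3  [with Clicks=3, Signups=0]  = 12
LTV = -2·Signups - 2·Churn - Clicks  [with Signups=0, Churn=12, Clicks=3]  = -27

-27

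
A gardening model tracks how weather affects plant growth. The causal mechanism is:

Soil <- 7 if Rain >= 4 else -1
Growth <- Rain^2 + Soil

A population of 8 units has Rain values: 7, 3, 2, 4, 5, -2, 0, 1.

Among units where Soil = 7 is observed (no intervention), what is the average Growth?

E[Growth|Soil=7] averages over only the 3 units with Soil=7 (Rain = 7, 4, 5): Growth = 56, 23, 32, mean 37.

37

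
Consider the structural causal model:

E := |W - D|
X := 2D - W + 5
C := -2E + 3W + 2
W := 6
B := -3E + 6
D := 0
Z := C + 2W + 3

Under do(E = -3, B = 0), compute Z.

Under do(E = -3, B = 0), each intervened variable's structural equation is replaced by its fixed value.
C = -2E + 3W + 2  [with E=-3, W=6]  = 26
Z = C + 2W + 3  [with C=26, W=6]  = 41

41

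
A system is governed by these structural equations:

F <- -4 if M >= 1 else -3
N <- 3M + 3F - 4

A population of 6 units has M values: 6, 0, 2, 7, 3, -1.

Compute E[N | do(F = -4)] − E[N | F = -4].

-5

do(F=-4) breaks F's dependence on M. With F=-4 fixed, N across the units is 2, -16, -10, 5, -7, -19, mean -7.5.
Observing F=-4 restricts to units where F's equation naturally yields -4: M ∈ {6, 2, 7, 3}. In that subpopulation N = 2, -10, 5, -7, mean -2.5.
Difference = -7.5 − (-2.5) = -5.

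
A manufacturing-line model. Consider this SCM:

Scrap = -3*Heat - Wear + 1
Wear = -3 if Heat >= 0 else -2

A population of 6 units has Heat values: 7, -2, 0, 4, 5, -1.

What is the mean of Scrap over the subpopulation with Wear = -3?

-8

E[Scrap|Wear=-3] averages over only the 4 units with Wear=-3 (Heat = 7, 0, 4, 5): Scrap = -17, 4, -8, -11, mean -8.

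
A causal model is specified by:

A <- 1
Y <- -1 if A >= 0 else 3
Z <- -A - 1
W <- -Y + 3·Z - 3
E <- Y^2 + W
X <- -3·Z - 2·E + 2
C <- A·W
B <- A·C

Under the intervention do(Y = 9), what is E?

do(Y=9) replaces the equation Y <- -1 if A >= 0 else 3 with the constant Y = 9.
Z = -A - 1  [with A=1]  = -2
W = -Y + 3·Z - 3  [with Y=9, Z=-2]  = -18
E = Y^2 + W  [with Y=9, W=-18]  = 63

63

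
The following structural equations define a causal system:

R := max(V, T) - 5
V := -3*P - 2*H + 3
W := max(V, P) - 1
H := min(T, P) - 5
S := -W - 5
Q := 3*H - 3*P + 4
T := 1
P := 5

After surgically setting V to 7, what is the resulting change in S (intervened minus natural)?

Under do(V=7), the mechanism V := -3*P - 2*H + 3 is discarded; V is fixed at 7.
W = max(V, P) - 1  [with V=7, P=5]  = 6
S = -W - 5  [with W=6]  = -11
Without intervention: H = min(T, P) - 5  [with T=1, P=5]  = -4; V = -3*P - 2*H + 3  [with P=5, H=-4]  = -4; W = max(V, P) - 1  [with V=-4, P=5]  = 4; S = -W - 5  [with W=4]  = -9.
Change = -11 − (-9) = -2.

-2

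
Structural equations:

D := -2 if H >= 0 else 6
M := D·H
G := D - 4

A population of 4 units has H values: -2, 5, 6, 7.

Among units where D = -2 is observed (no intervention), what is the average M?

Observing D=-2 restricts to units where D's equation naturally yields -2: H ∈ {5, 6, 7}. In that subpopulation M = -10, -12, -14, mean -12.

-12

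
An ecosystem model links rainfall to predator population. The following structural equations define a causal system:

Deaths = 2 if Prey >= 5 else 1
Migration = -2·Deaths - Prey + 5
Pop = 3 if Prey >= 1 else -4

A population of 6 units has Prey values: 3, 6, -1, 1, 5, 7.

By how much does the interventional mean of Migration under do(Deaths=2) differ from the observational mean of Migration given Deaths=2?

2.5

Under do(Deaths=2), Deaths's equation is replaced by Deaths=2 for every unit. Per-unit Migration: -2, -5, 2, 0, -4, -6. Mean = -2.5.
Observing Deaths=2 restricts to units where Deaths's equation naturally yields 2: Prey ∈ {6, 5, 7}. In that subpopulation Migration = -5, -4, -6, mean -5.
Difference = -2.5 − (-5) = 2.5.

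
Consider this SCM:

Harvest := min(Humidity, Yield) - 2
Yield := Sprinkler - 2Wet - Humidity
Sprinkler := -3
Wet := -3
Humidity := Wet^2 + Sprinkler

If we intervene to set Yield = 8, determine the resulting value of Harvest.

Intervening sets Yield = 8 and removes its equation (Yield := Sprinkler - 2Wet - Humidity).
Humidity = Wet^2 + Sprinkler  [with Wet=-3, Sprinkler=-3]  = 6
Harvest = min(Humidity, Yield) - 2  [with Humidity=6, Yield=8]  = 4

4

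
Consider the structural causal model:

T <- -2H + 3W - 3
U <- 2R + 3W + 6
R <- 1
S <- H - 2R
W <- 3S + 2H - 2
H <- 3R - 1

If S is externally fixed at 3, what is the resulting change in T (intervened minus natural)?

do(S=3) replaces the equation S <- H - 2R with the constant S = 3.
H = 3R - 1  [with R=1]  = 2
W = 3S + 2H - 2  [with S=3, H=2]  = 11
T = -2H + 3W - 3  [with H=2, W=11]  = 26
Without intervention: H = 3R - 1  [with R=1]  = 2; S = H - 2R  [with H=2, R=1]  = 0; W = 3S + 2H - 2  [with S=0, H=2]  = 2; T = -2H + 3W - 3  [with H=2, W=2]  = -1.
Change = 26 − (-1) = 27.

27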